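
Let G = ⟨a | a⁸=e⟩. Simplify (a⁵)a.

Compute (a⁵) · a by multiplying left to right and reducing via the relations at each step:
  (a⁵) · a = a⁶

Answer: a⁶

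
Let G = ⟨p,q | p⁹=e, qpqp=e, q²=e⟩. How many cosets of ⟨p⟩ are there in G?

First find ord(p) by computing successive powers:
  p¹ = p, p² = p², p³ = p³, p⁴ = p⁴, p⁵ = p⁵, p⁶ = p⁶, p⁷ = p⁷, p⁸ = p⁸, p⁹ = e.
So |⟨p⟩| = ord(p) = 9. With |G| = 18, by Lagrange [G : ⟨p⟩] = 18/9 = 2.

Answer: 2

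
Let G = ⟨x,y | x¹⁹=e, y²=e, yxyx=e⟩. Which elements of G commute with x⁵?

⟨x⁵⟩ ⊆ C_G(x⁵) since powers of x⁵ commute with x⁵; so |C_G(x⁵)| ≥ |⟨x⁵⟩| = 19.
By orbit–stabilizer, |C_G(x⁵)| = |G| / |conj. class of x⁵| = 38 / 2 = 19.
The 19 elements commuting with x⁵ are {e, x, x², x³, x⁴, x⁵, x⁶, x⁷, x⁸, x⁹, x¹⁰, x¹¹, x¹², x¹³, x¹⁴, x¹⁵, x¹⁶, x¹⁷, x¹⁸}.

Answer: {e, x, x², x³, x⁴, x⁵, x⁶, x⁷, x⁸, x⁹, x¹⁰, x¹¹, x¹², x¹³, x¹⁴, x¹⁵, x¹⁶, x¹⁷, x¹⁸}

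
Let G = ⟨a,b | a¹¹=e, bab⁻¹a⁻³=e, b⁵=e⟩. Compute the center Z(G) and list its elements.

An element z ∈ Z(G) iff z commutes with every generator.
For example e is central: e·a = a = a·e; e·b = b = b·e.
Whereas a ∉ Z(G) since a·b = ab ≠ a³b = b·a.
Checking each of the 55 elements this way gives Z(G) = {e}, of order 1.

Answer: {e}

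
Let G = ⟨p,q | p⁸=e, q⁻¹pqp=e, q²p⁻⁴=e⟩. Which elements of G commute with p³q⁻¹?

⟨p³q⁻¹⟩ ⊆ C_G(p³q⁻¹) since powers of p³q⁻¹ commute with p³q⁻¹; so |C_G(p³q⁻¹)| ≥ |⟨p³q⁻¹⟩| = 4.
By orbit–stabilizer, |C_G(p³q⁻¹)| = |G| / |conj. class of p³q⁻¹| = 16 / 4 = 4.
The 4 elements commuting with p³q⁻¹ are {e, p⁴, p³q, p³q⁻¹}.

Answer: {e, p⁴, p³q, p³q⁻¹}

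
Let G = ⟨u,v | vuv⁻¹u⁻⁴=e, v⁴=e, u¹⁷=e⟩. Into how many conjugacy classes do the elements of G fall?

The conjugacy classes (representative and size) are:
  [e] (size 1), [u⁴] (size 4), [u²] (size 4), [u⁵] (size 4), [u¹¹] (size 4), [u⁷v] (size 17), [u³v²] (size 17), [u⁹v³] (size 17).
Class equation: 1 + 4 + 4 + 4 + 4 + 17 + 17 + 17 = 68 = |G|. So G has 8 conjugacy classes.

Answer: 8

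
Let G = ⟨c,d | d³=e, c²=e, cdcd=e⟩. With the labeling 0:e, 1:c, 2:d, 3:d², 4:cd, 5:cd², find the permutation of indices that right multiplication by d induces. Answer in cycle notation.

(0 2 3)(1 4 5)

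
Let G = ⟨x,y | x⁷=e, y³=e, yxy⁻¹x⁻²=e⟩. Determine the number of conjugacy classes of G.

The conjugacy classes (representative and size) are:
  [e] (size 1), [x²] (size 3), [x⁵] (size 3), [y] (size 7), [y²] (size 7).
Class equation: 1 + 3 + 3 + 7 + 7 = 21 = |G|. So G has 5 conjugacy classes.

Answer: 5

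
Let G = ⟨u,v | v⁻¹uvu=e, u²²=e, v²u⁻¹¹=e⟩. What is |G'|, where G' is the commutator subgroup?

G' = [G, G] is generated by all commutators. The generator-pair commutators are: [u, v] = u².
The subgroup they normally generate is {e, u², u⁴, u⁶, u⁸, u¹⁰, u¹², u¹⁴, u¹⁶, u¹⁸, u²⁰}, of order 11.
Check: |G/G'| = 44/11 = 4 is the order of the abelianisation.

Answer: 11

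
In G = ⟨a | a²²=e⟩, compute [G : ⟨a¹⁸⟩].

First find ord(a¹⁸) by computing successive powers:
  (a¹⁸)¹ = a¹⁸, (a¹⁸)² = a¹⁴, (a¹⁸)³ = a¹⁰, (a¹⁸)⁴ = a⁶, (a¹⁸)⁵ = a², (a¹⁸)⁶ = a²⁰, (a¹⁸)⁷ = a¹⁶, (a¹⁸)⁸ = a¹², (a¹⁸)⁹ = a⁸, (a¹⁸)¹⁰ = a⁴, (a¹⁸)¹¹ = e.
So |⟨a¹⁸⟩| = ord(a¹⁸) = 11. With |G| = 22, by Lagrange [G : ⟨a¹⁸⟩] = 22/11 = 2.

Answer: 2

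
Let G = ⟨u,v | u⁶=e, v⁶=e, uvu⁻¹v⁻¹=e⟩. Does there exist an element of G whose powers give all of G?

|G| = 36, but the maximum element order in G is 6 < 36. No single element generates all of G, so G is not cyclic.

Answer: No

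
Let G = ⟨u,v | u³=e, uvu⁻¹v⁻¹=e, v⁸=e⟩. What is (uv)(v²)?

Compute (uv) · (v²) by multiplying left to right and reducing via the relations at each step:
  (uv) · v² = uv³

Answer: uv³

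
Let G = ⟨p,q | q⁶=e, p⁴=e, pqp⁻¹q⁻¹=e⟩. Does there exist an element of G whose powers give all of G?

|G| = 24, but the maximum element order in G is 12 < 24. No single element generates all of G, so G is not cyclic.

Answer: No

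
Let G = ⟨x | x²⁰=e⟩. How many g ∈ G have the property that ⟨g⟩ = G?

G is cyclic of order 20. An element generates G iff its order is 20, and a cyclic group of order 20 has exactly φ(20) = 8 such elements.

Answer: 8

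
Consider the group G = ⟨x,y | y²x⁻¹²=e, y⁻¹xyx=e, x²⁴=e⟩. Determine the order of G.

Enumerate words in the generators, reducing via the relations: the distinct elements are
  {e, x, y, xy, x², x³, x⁴, x⁵, x⁶, x⁷, x⁸, x⁹, x²y, x²², x²³, x²¹, x²⁰, x³y, x¹², x¹³, x¹¹, x¹⁰, x¹⁴, x¹⁵, x¹⁶, x¹⁷, x¹⁸, x¹⁹, x⁴y, x⁵y, x⁶y, x⁷y, x⁸y, x⁹y, y⁻¹, xy⁻¹, x¹¹y, x¹⁰y, x²y⁻¹, x³y⁻¹, x⁴y⁻¹, x⁵y⁻¹, x⁶y⁻¹, x⁷y⁻¹, x⁸y⁻¹, x⁹y⁻¹, x¹¹y⁻¹, x¹⁰y⁻¹}.
No further products give new elements, so |G| = 48.

Answer: 48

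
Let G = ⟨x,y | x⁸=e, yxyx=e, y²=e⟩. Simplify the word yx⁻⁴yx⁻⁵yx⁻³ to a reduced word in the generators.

Multiply left to right, reducing at each step:
  y · x⁻⁴ = x⁴y
  (x⁴y) · y = x⁴
  (x⁴) · x⁻⁵ = x⁷
  (x⁷) · y = x⁷y
  (x⁷y) · x⁻³ = x²y

Answer: x²y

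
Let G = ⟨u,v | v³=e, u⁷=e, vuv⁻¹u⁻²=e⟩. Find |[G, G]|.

G' = [G, G] is generated by all commutators. The generator-pair commutators are: [u, v] = u⁶.
The subgroup they normally generate is {e, u, u², u³, u⁴, u⁵, u⁶}, of order 7.
Check: |G/G'| = 21/7 = 3 is the order of the abelianisation.

Answer: 7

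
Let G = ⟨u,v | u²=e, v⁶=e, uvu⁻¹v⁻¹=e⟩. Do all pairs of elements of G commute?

Each pair of generators commutes: u·v = uv = v·u. Since the generators pairwise commute, every element of G commutes with every other, so G is abelian.

Answer: Yes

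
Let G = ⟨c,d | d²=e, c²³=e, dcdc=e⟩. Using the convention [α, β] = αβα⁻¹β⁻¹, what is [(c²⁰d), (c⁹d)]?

[(c²⁰d), (c⁹d)] = (c²⁰d)·(c⁹d)·(c²⁰d)⁻¹·(c⁹d)⁻¹.
  (c²⁰d) · (c⁹d) = c¹¹
  (c¹¹) · (c²⁰d) = c⁸d
  (c⁸d) · (c⁹d) = c²²

Answer: c²²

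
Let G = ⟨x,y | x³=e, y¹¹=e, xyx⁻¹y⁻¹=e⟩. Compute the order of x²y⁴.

Compute successive powers until reaching e:
  (x²y⁴)¹ = x²y⁴, (x²y⁴)² = xy⁸, (x²y⁴)³ = y, (x²y⁴)⁴ = x²y⁵, (x²y⁴)⁵ = xy⁹, (x²y⁴)⁶ = y², (x²y⁴)⁷ = x²y⁶, (x²y⁴)⁸ = xy¹⁰, (x²y⁴)⁹ = y³, (x²y⁴)¹⁰ = x²y⁷, (x²y⁴)¹¹ = x, (x²y⁴)¹² = y⁴, (x²y⁴)¹³ = x²y⁸, (x²y⁴)¹⁴ = xy, (x²y⁴)¹⁵ = y⁵, (x²y⁴)¹⁶ = x²y⁹, (x²y⁴)¹⁷ = xy², (x²y⁴)¹⁸ = y⁶, (x²y⁴)¹⁹ = x²y¹⁰, (x²y⁴)²⁰ = xy³, (x²y⁴)²¹ = y⁷, (x²y⁴)²² = x², (x²y⁴)²³ = xy⁴, (x²y⁴)²⁴ = y⁸, (x²y⁴)²⁵ = x²y, (x²y⁴)²⁶ = xy⁵, (x²y⁴)²⁷ = y⁹, (x²y⁴)²⁸ = x²y², (x²y⁴)²⁹ = xy⁶, (x²y⁴)³⁰ = y¹⁰, (x²y⁴)³¹ = x²y³, (x²y⁴)³² = xy⁷, (x²y⁴)³³ = e.
The smallest positive k with (x²y⁴)ᵏ = e is 33.

Answer: 33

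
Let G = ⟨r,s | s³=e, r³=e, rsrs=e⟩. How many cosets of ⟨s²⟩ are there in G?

First find ord(s²) by computing successive powers:
  (s²)¹ = s², (s²)² = s, (s²)³ = e.
So |⟨s²⟩| = ord(s²) = 3. With |G| = 12, by Lagrange [G : ⟨s²⟩] = 12/3 = 4.

Answer: 4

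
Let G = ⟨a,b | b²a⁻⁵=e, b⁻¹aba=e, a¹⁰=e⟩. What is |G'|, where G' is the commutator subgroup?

G' = [G, G] is generated by all commutators. The generator-pair commutators are: [a, b] = a².
The subgroup they normally generate is {e, a², a⁴, a⁶, a⁸}, of order 5.
Check: |G/G'| = 20/5 = 4 is the order of the abelianisation.

Answer: 5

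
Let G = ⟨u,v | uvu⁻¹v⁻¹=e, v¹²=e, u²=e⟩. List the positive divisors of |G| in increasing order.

|G| = 24 = 2³ · 3. By Lagrange's theorem the order of any subgroup divides 24; the divisors of 24 are 1, 2, 3, 4, 6, 8, 12, 24.

Answer: 1, 2, 3, 4, 6, 8, 12, 24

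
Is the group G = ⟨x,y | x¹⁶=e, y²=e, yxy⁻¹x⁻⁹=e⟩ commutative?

x·y = xy but y·x = x⁹y, so x·y ≠ y·x and G is not abelian.

Answer: No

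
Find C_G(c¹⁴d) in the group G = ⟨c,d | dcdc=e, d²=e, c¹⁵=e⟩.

⟨c¹⁴d⟩ ⊆ C_G(c¹⁴d) since powers of c¹⁴d commute with c¹⁴d; so |C_G(c¹⁴d)| ≥ |⟨c¹⁴d⟩| = 2.
By orbit–stabilizer, |C_G(c¹⁴d)| = |G| / |conj. class of c¹⁴d| = 30 / 15 = 2.
The 2 elements commuting with c¹⁴d are {e, c¹⁴d}.

Answer: {e, c¹⁴d}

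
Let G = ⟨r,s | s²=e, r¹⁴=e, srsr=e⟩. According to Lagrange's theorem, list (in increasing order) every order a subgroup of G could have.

|G| = 28 = 2² · 7. By Lagrange's theorem the order of any subgroup divides 28; the divisors of 28 are 1, 2, 4, 7, 14, 28.

Answer: 1, 2, 4, 7, 14, 28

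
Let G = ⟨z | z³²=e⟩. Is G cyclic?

|G| = 32. The element z has order 32 (its powers give 32 distinct elements), so ⟨z⟩ = G and G is cyclic.

Answer: Yes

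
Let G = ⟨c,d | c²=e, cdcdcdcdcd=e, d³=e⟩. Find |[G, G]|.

G' = [G, G] is generated by all commutators. The generator-pair commutators are: [c, d] = cdcd².
The subgroup they normally generate is {e, c, d, d², cd, cdc, cdcd, cdcdc, d²cd²c, d²cd², d²c, cd², dc, dcd, dcdc, cd²cd²c, cd²cd², cd²c, d²cd, d²cdc, d²cdcd, dcd²cd², dcd²c, dcd², cdcd², cd²cd, cd²cdc, cd²cdcd, cdcd²cd², cdcd²c, d²cd²cd, cdcd²cd, cdcd²cdc, cdcd²cdcd, d²cd²cdcd², d²cd²cdc, d²cd²cdcd, d²cdcd²cd², d²cdcd²c, d²cdcd², dcdcd², dcd²cd, dcd²cdc, dcd²cdcd, dcdcd²cd², dcdcd²c, dcdcd²cd, cd²cdcd²cd², cd²cdcd²c, cd²cdcd², d²cdcd²cd, d²cdcd²cdc, dcd²cdcd²c, dcd²cdcd², cd²cdcd²cd, cd²cdcd²cdc, cdcd²cdcd²c, cdcd²cdcd², cdcd²cdcd²cd, dcd²cdcd²cd}, of order 60.
Check: |G/G'| = 60/60 = 1 is the order of the abelianisation.

Answer: 60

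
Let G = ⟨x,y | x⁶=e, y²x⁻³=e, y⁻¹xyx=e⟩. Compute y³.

Compute successive powers of y, reducing at each step:
  y²: y · y = x³
  y³: (x³) · y = y⁻¹

Answer: y⁻¹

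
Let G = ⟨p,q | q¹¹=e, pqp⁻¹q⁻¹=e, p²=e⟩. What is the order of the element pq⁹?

Compute successive powers until reaching e:
  (pq⁹)¹ = pq⁹, (pq⁹)² = q⁷, (pq⁹)³ = pq⁵, (pq⁹)⁴ = q³, (pq⁹)⁵ = pq, (pq⁹)⁶ = q¹⁰, (pq⁹)⁷ = pq⁸, (pq⁹)⁸ = q⁶, (pq⁹)⁹ = pq⁴, (pq⁹)¹⁰ = q², (pq⁹)¹¹ = p, (pq⁹)¹² = q⁹, (pq⁹)¹³ = pq⁷, (pq⁹)¹⁴ = q⁵, (pq⁹)¹⁵ = pq³, (pq⁹)¹⁶ = q, (pq⁹)¹⁷ = pq¹⁰, (pq⁹)¹⁸ = q⁸, (pq⁹)¹⁹ = pq⁶, (pq⁹)²⁰ = q⁴, (pq⁹)²¹ = pq², (pq⁹)²² = e.
The smallest positive k with (pq⁹)ᵏ = e is 22.

Answer: 22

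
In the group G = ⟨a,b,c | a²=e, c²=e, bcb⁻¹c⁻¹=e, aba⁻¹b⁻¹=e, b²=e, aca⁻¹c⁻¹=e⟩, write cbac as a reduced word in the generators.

Multiply left to right, reducing at each step:
  c · b = bc
  (bc) · a = abc
  (abc) · c = ab

Answer: ab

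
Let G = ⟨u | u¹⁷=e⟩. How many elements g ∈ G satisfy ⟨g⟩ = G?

G is cyclic of order 17. An element generates G iff its order is 17, and a cyclic group of order 17 has exactly φ(17) = 16 such elements.

Answer: 16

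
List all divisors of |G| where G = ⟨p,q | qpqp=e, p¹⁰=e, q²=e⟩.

|G| = 20 = 2² · 5. By Lagrange's theorem the order of any subgroup divides 20; the divisors of 20 are 1, 2, 4, 5, 10, 20.

Answer: 1, 2, 4, 5, 10, 20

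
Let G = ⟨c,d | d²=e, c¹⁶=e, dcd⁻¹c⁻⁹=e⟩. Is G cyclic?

Every cyclic group is abelian. But c·d = cd while d·c = c⁹d, so c·d ≠ d·c and G is not abelian. Hence G is not cyclic.

Answer: No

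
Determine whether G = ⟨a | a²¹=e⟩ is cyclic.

|G| = 21. The element a has order 21 (its powers give 21 distinct elements), so ⟨a⟩ = G and G is cyclic.

Answer: Yes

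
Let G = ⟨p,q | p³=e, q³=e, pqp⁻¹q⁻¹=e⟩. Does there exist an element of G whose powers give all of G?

|G| = 9, but the maximum element order in G is 3 < 9. No single element generates all of G, so G is not cyclic.

Answer: No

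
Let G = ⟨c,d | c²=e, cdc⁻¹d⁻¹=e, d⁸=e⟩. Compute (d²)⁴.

Compute successive powers of (d²), reducing at each step:
  (d²)²: (d²) · d² = d⁴
  (d²)³: (d⁴) · d² = d⁶
  (d²)⁴: (d⁶) · d² = e

Answer: e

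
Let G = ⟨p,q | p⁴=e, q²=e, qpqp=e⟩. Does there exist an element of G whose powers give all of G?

Every cyclic group is abelian. But p·q = pq while q·p = p³q, so p·q ≠ q·p and G is not abelian. Hence G is not cyclic.

Answer: No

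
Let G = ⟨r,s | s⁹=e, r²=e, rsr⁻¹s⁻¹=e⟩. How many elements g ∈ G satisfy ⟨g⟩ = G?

G is cyclic of order 18. An element generates G iff its order is 18, and a cyclic group of order 18 has exactly φ(18) = 6 such elements.

Answer: 6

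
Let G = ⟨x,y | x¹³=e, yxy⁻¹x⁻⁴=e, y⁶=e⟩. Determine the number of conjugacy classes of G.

The conjugacy classes (representative and size) are:
  [e] (size 1), [x⁴] (size 6), [x¹¹] (size 6), [x⁷y] (size 13), [x⁸y²] (size 13), [x¹²y³] (size 13), [x⁵y⁴] (size 13), [x¹¹y⁵] (size 13).
Class equation: 1 + 6 + 6 + 13 + 13 + 13 + 13 + 13 = 78 = |G|. So G has 8 conjugacy classes.

Answer: 8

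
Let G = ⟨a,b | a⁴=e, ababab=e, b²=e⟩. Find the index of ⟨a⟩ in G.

First find ord(a) by computing successive powers:
  a¹ = a, a² = a², a³ = a³, a⁴ = e.
So |⟨a⟩| = ord(a) = 4. With |G| = 24, by Lagrange [G : ⟨a⟩] = 24/4 = 6.

Answer: 6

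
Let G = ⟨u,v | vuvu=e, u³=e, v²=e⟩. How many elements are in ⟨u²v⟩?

|⟨u²v⟩| equals the order of u²v. Compute successive powers until reaching e:
  (u²v)¹ = u²v, (u²v)² = e.
The smallest positive k with (u²v)ᵏ = e is 2, so |⟨u²v⟩| = 2.

Answer: 2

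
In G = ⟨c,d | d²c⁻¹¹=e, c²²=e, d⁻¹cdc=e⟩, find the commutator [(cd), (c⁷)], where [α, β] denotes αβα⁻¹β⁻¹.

[(cd), (c⁷)] = (cd)·(c⁷)·(cd)⁻¹·(c⁷)⁻¹.
  (cd) · (c⁷) = c⁵d⁻¹
  (c⁵d⁻¹) · (cd⁻¹) = c¹⁵
  (c¹⁵) · (c¹⁵) = c⁸

Answer: c⁸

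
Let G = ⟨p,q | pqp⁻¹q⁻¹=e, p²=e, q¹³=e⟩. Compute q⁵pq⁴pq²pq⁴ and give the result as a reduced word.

Multiply left to right, reducing at each step:
  (q⁵) · p = pq⁵
  (pq⁵) · q⁴ = pq⁹
  (pq⁹) · p = q⁹
  (q⁹) · q² = q¹¹
  (q¹¹) · p = pq¹¹
  (pq¹¹) · q⁴ = pq²

Answer: pq²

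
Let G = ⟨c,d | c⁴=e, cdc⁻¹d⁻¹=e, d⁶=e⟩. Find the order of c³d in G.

Compute successive powers until reaching e:
  (c³d)¹ = c³d, (c³d)² = c²d², (c³d)³ = cd³, (c³d)⁴ = d⁴, (c³d)⁵ = c³d⁵, (c³d)⁶ = c², (c³d)⁷ = cd, (c³d)⁸ = d², (c³d)⁹ = c³d³, (c³d)¹⁰ = c²d⁴, (c³d)¹¹ = cd⁵, (c³d)¹² = e.
The smallest positive k with (c³d)ᵏ = e is 12.

Answer: 12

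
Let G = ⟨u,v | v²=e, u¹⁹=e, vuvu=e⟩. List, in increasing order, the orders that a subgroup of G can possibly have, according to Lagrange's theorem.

|G| = 38 = 2 · 19. By Lagrange's theorem the order of any subgroup divides 38; the divisors of 38 are 1, 2, 19, 38.

Answer: 1, 2, 19, 38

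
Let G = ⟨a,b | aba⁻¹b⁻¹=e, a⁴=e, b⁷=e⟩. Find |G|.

Enumerate words in the generators, reducing via the relations: the distinct elements are
  {a, b, e, ab, a², a³, b², b³, b⁴, b⁵, b⁶, ab², ab³, ab⁴, ab⁵, ab⁶, a²b, a³b, a²b², a²b³, a²b⁴, a²b⁵, a²b⁶, a³b², a³b³, a³b⁴, a³b⁵, a³b⁶}.
No further products give new elements, so |G| = 28.

Answer: 28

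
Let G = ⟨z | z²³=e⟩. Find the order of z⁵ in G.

Compute successive powers until reaching e:
  (z⁵)¹ = z⁵, (z⁵)² = z¹⁰, (z⁵)³ = z¹⁵, (z⁵)⁴ = z²⁰, (z⁵)⁵ = z², (z⁵)⁶ = z⁷, (z⁵)⁷ = z¹², (z⁵)⁸ = z¹⁷, (z⁵)⁹ = z²², (z⁵)¹⁰ = z⁴, (z⁵)¹¹ = z⁹, (z⁵)¹² = z¹⁴, (z⁵)¹³ = z¹⁹, (z⁵)¹⁴ = z, (z⁵)¹⁵ = z⁶, (z⁵)¹⁶ = z¹¹, (z⁵)¹⁷ = z¹⁶, (z⁵)¹⁸ = z²¹, (z⁵)¹⁹ = z³, (z⁵)²⁰ = z⁸, (z⁵)²¹ = z¹³, (z⁵)²² = z¹⁸, (z⁵)²³ = e.
The smallest positive k with (z⁵)ᵏ = e is 23.

Answer: 23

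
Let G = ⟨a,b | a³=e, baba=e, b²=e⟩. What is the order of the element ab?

Compute successive powers until reaching e:
  (ab)¹ = ab, (ab)² = e.
The smallest positive k with (ab)ᵏ = e is 2.

Answer: 2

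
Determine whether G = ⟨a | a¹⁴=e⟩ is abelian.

G has a single generator, so G is cyclic and hence abelian.

Answer: Yes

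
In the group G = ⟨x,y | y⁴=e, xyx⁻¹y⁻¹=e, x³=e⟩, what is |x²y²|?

Compute successive powers until reaching e:
  (x²y²)¹ = x²y², (x²y²)² = x, (x²y²)³ = y², (x²y²)⁴ = x², (x²y²)⁵ = xy², (x²y²)⁶ = e.
The smallest positive k with (x²y²)ᵏ = e is 6.

Answer: 6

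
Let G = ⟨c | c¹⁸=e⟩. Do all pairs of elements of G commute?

G has a single generator, so G is cyclic and hence abelian.

Answer: Yes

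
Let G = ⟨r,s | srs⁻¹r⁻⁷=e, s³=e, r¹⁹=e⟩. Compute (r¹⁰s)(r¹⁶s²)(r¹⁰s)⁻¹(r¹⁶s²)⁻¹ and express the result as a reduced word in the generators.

[(r¹⁰s), (r¹⁶s²)] = (r¹⁰s)·(r¹⁶s²)·(r¹⁰s)⁻¹·(r¹⁶s²)⁻¹.
  (r¹⁰s) · (r¹⁶s²) = r⁸
  (r⁸) · (r⁴s²) = r¹²s²
  (r¹²s²) · (r²s) = r¹⁵

Answer: r¹⁵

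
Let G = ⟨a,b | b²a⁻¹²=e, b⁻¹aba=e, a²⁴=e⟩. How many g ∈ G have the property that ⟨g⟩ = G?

⟨g⟩ = G would require ord(g) = |G| = 48, but the maximum element order in G is 24 < 48. So G is not cyclic and no single element generates it: the count is 0.

Answer: 0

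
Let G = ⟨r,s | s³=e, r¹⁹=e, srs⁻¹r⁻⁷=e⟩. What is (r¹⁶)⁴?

Compute successive powers of (r¹⁶), reducing at each step:
  (r¹⁶)²: (r¹⁶) · r¹⁶ = r¹³
  (r¹⁶)³: (r¹³) · r¹⁶ = r¹⁰
  (r¹⁶)⁴: (r¹⁰) · r¹⁶ = r⁷

Answer: r⁷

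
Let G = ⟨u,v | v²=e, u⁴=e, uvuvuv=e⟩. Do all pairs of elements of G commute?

u·v = uv but v·u = vu, so u·v ≠ v·u and G is not abelian.

Answer: No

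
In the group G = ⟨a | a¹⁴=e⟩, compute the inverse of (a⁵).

The order of (a⁵) is 14 (smallest k with (a⁵)ᵏ = e), so (a⁵)⁻¹ = (a⁵)¹³ = a⁹.
Check: (a⁵) · (a⁹) → (a⁵) · a⁹ = e, giving e as required.

Answer: a⁹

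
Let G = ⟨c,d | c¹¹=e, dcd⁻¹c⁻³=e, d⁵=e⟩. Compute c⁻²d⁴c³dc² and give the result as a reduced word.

Multiply left to right, reducing at each step:
  (c⁹) · d⁴ = c⁹d⁴
  (c⁹d⁴) · c³ = c¹⁰d⁴
  (c¹⁰d⁴) · d = c¹⁰
  (c¹⁰) · c² = c

Answer: c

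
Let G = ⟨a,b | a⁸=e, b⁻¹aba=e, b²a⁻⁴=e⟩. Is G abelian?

a·b = ab but b·a = a³b⁻¹, so a·b ≠ b·a and G is not abelian.

Answer: No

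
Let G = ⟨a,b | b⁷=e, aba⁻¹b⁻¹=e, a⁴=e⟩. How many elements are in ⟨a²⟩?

|⟨a²⟩| equals the order of a². Compute successive powers until reaching e:
  (a²)¹ = a², (a²)² = e.
The smallest positive k with (a²)ᵏ = e is 2, so |⟨a²⟩| = 2.

Answer: 2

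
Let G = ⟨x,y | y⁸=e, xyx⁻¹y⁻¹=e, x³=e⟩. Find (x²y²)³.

Compute successive powers of (x²y²), reducing at each step:
  (x²y²)²: (x²y²) · x² = xy²;   (xy²) · y² = xy⁴
  (x²y²)³: (xy⁴) · x² = y⁴;   (y⁴) · y² = y⁶

Answer: y⁶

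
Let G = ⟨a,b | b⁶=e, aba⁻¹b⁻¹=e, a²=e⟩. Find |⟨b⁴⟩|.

|⟨b⁴⟩| equals the order of b⁴. Compute successive powers until reaching e:
  (b⁴)¹ = b⁴, (b⁴)² = b², (b⁴)³ = e.
The smallest positive k with (b⁴)ᵏ = e is 3, so |⟨b⁴⟩| = 3.

Answer: 3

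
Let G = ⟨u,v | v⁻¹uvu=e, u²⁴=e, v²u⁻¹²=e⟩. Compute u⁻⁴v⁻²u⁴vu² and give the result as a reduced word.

Multiply left to right, reducing at each step:
  (u²⁰) · v⁻² = u⁸
  (u⁸) · u⁴ = u¹²
  (u¹²) · v = v⁻¹
  (v⁻¹) · u² = u¹⁰v

Answer: u¹⁰v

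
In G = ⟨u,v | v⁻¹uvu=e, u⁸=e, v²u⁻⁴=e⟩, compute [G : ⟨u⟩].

First find ord(u) by computing successive powers:
  u¹ = u, u² = u², u³ = u³, u⁴ = u⁴, u⁵ = u⁵, u⁶ = u⁶, u⁷ = u⁷, u⁸ = e.
So |⟨u⟩| = ord(u) = 8. With |G| = 16, by Lagrange [G : ⟨u⟩] = 16/8 = 2.

Answer: 2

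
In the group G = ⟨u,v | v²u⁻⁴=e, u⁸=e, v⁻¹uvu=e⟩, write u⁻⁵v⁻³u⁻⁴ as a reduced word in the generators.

Multiply left to right, reducing at each step:
  (u³) · v⁻³ = u³v
  (u³v) · u⁻⁴ = u³v⁻¹

Answer: u³v⁻¹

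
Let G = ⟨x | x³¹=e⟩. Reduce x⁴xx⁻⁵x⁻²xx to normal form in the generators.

Multiply left to right, reducing at each step:
  (x⁴) · x = x⁵
  (x⁵) · x⁻⁵ = e
  e · x⁻² = x²⁹
  (x²⁹) · x = x³⁰
  (x³⁰) · x = e

Answer: e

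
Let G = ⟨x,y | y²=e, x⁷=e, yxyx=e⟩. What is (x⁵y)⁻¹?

The order of (x⁵y) is 2 (smallest k with (x⁵y)ᵏ = e), so (x⁵y)⁻¹ = (x⁵y)¹ = x⁵y.
Check: (x⁵y) · (x⁵y) → (x⁵y) · x⁵ = y;   y · y = e, giving e as required.

Answer: x⁵y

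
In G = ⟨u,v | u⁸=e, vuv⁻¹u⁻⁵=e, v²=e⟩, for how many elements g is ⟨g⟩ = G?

⟨g⟩ = G would require ord(g) = |G| = 16, but the maximum element order in G is 8 < 16. So G is not cyclic and no single element generates it: the count is 0.

Answer: 0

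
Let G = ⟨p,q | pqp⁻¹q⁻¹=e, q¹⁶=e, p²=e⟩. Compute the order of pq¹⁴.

Compute successive powers until reaching e:
  (pq¹⁴)¹ = pq¹⁴, (pq¹⁴)² = q¹², (pq¹⁴)³ = pq¹⁰, (pq¹⁴)⁴ = q⁸, (pq¹⁴)⁵ = pq⁶, (pq¹⁴)⁶ = q⁴, (pq¹⁴)⁷ = pq², (pq¹⁴)⁸ = e.
The smallest positive k with (pq¹⁴)ᵏ = e is 8.

Answer: 8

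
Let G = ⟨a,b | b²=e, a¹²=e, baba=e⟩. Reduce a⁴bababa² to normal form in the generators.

Multiply left to right, reducing at each step:
  (a⁴) · b = a⁴b
  (a⁴b) · a = a³b
  (a³b) · b = a³
  (a³) · a = a⁴
  (a⁴) · b = a⁴b
  (a⁴b) · a² = a²b

Answer: a²b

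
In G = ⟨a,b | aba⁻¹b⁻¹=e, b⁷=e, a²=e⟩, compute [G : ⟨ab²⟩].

First find ord(ab²) by computing successive powers:
  (ab²)¹ = ab², (ab²)² = b⁴, (ab²)³ = ab⁶, (ab²)⁴ = b, (ab²)⁵ = ab³, (ab²)⁶ = b⁵, (ab²)⁷ = a, (ab²)⁸ = b², (ab²)⁹ = ab⁴, (ab²)¹⁰ = b⁶, (ab²)¹¹ = ab, (ab²)¹² = b³, (ab²)¹³ = ab⁵, (ab²)¹⁴ = e.
So |⟨ab²⟩| = ord(ab²) = 14. With |G| = 14, by Lagrange [G : ⟨ab²⟩] = 14/14 = 1.

Answer: 1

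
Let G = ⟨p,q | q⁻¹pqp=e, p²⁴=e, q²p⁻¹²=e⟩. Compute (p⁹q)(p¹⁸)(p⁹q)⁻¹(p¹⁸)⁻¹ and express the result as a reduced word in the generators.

[(p⁹q), (p¹⁸)] = (p⁹q)·(p¹⁸)·(p⁹q)⁻¹·(p¹⁸)⁻¹.
  (p⁹q) · (p¹⁸) = p³q⁻¹
  (p³q⁻¹) · (p⁹q⁻¹) = p⁶
  (p⁶) · (p⁶) = p¹²

Answer: p¹²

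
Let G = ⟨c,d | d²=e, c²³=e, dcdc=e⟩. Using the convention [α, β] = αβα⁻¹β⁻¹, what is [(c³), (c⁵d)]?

[(c³), (c⁵d)] = (c³)·(c⁵d)·(c³)⁻¹·(c⁵d)⁻¹.
  (c³) · (c⁵d) = c⁸d
  (c⁸d) · (c²⁰) = c¹¹d
  (c¹¹d) · (c⁵d) = c⁶

Answer: c⁶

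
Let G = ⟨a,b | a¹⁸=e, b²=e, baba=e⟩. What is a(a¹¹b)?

Compute a · (a¹¹b) by multiplying left to right and reducing via the relations at each step:
  a · a¹¹ = a¹²
  (a¹²) · b = a¹²b

Answer: a¹²b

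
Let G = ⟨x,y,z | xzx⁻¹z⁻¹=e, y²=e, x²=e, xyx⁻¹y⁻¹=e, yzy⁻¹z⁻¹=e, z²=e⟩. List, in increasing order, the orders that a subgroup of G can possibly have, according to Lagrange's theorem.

|G| = 8 = 2³. By Lagrange's theorem the order of any subgroup divides 8; the divisors of 8 are 1, 2, 4, 8.

Answer: 1, 2, 4, 8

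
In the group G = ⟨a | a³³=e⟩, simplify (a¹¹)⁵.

Compute successive powers of (a¹¹), reducing at each step:
  (a¹¹)²: (a¹¹) · a¹¹ = a²²
  (a¹¹)³: (a²²) · a¹¹ = e
  (a¹¹)⁴: e · a¹¹ = a¹¹
  (a¹¹)⁵: (a¹¹) · a¹¹ = a²²

Answer: a²²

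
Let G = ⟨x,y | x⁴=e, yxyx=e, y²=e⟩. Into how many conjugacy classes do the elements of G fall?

The conjugacy classes (representative and size) are:
  [e] (size 1), [x] (size 2), [x²] (size 1), [x²y] (size 2), [x³y] (size 2).
Class equation: 1 + 2 + 1 + 2 + 2 = 8 = |G|. So G has 5 conjugacy classes.

Answer: 5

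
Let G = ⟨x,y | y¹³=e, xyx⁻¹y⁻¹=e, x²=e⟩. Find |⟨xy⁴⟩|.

|⟨xy⁴⟩| equals the order of xy⁴. Compute successive powers until reaching e:
  (xy⁴)¹ = xy⁴, (xy⁴)² = y⁸, (xy⁴)³ = xy¹², (xy⁴)⁴ = y³, (xy⁴)⁵ = xy⁷, (xy⁴)⁶ = y¹¹, (xy⁴)⁷ = xy², (xy⁴)⁸ = y⁶, (xy⁴)⁹ = xy¹⁰, (xy⁴)¹⁰ = y, (xy⁴)¹¹ = xy⁵, (xy⁴)¹² = y⁹, (xy⁴)¹³ = x, (xy⁴)¹⁴ = y⁴, (xy⁴)¹⁵ = xy⁸, (xy⁴)¹⁶ = y¹², (xy⁴)¹⁷ = xy³, (xy⁴)¹⁸ = y⁷, (xy⁴)¹⁹ = xy¹¹, (xy⁴)²⁰ = y², (xy⁴)²¹ = xy⁶, (xy⁴)²² = y¹⁰, (xy⁴)²³ = xy, (xy⁴)²⁴ = y⁵, (xy⁴)²⁵ = xy⁹, (xy⁴)²⁶ = e.
The smallest positive k with (xy⁴)ᵏ = e is 26, so |⟨xy⁴⟩| = 26.

Answer: 26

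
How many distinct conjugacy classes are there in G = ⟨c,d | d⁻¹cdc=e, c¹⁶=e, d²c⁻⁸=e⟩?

The conjugacy classes (representative and size) are:
  [e] (size 1), [c] (size 2), [c¹⁴] (size 2), [c³] (size 2), [c¹²] (size 2), [c⁵] (size 2), [c¹⁰] (size 2), [c⁷] (size 2), [c⁸] (size 1), [c⁶d] (size 8), [c³d⁻¹] (size 8).
Class equation: 1 + 2 + 2 + 2 + 2 + 2 + 2 + 2 + 1 + 8 + 8 = 32 = |G|. So G has 11 conjugacy classes.

Answer: 11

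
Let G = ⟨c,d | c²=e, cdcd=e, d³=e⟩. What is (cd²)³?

Compute successive powers of (cd²), reducing at each step:
  (cd²)²: (cd²) · c = d;   d · d² = e
  (cd²)³: e · c = c;   c · d² = cd²

Answer: cd²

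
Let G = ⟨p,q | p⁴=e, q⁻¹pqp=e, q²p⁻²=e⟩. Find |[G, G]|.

G' = [G, G] is generated by all commutators. The generator-pair commutators are: [p, q] = p².
The subgroup they normally generate is {e, p²}, of order 2.
Check: |G/G'| = 8/2 = 4 is the order of the abelianisation.

Answer: 2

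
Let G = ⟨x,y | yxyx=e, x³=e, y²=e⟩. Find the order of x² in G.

Compute successive powers until reaching e:
  (x²)¹ = x², (x²)² = x, (x²)³ = e.
The smallest positive k with (x²)ᵏ = e is 3.

Answer: 3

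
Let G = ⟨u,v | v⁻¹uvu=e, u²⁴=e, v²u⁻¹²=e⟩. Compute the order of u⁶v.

Compute successive powers until reaching e:
  (u⁶v)¹ = u⁶v, (u⁶v)² = u¹², (u⁶v)³ = u⁶v⁻¹, (u⁶v)⁴ = e.
The smallest positive k with (u⁶v)ᵏ = e is 4.

Answer: 4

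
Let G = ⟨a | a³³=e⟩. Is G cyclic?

|G| = 33. The element a has order 33 (its powers give 33 distinct elements), so ⟨a⟩ = G and G is cyclic.

Answer: Yes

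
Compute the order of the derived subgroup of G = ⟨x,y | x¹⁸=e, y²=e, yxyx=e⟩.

G' = [G, G] is generated by all commutators. The generator-pair commutators are: [x, y] = x².
The subgroup they normally generate is {e, x², x⁴, x⁶, x⁸, x¹⁰, x¹², x¹⁴, x¹⁶}, of order 9.
Check: |G/G'| = 36/9 = 4 is the order of the abelianisation.

Answer: 9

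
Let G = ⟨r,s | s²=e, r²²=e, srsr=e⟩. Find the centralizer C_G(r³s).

⟨r³s⟩ ⊆ C_G(r³s) since powers of r³s commute with r³s; so |C_G(r³s)| ≥ |⟨r³s⟩| = 2.
By orbit–stabilizer, |C_G(r³s)| = |G| / |conj. class of r³s| = 44 / 11 = 4.
The 4 elements commuting with r³s are {e, r¹¹, r³s, r¹⁴s}.

Answer: {e, r¹¹, r³s, r¹⁴s}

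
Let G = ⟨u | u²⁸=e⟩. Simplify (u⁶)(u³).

Compute (u⁶) · (u³) by multiplying left to right and reducing via the relations at each step:
  (u⁶) · u³ = u⁹

Answer: u⁹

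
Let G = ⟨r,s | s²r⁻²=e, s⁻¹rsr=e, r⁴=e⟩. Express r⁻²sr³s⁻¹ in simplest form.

Multiply left to right, reducing at each step:
  (r²) · s = s⁻¹
  (s⁻¹) · r³ = rs⁻¹
  (rs⁻¹) · s⁻¹ = r³

Answer: r³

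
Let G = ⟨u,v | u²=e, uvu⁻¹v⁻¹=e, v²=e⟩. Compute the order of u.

Compute successive powers until reaching e:
  u¹ = u, u² = e.
The smallest positive k with uᵏ = e is 2.

Answer: 2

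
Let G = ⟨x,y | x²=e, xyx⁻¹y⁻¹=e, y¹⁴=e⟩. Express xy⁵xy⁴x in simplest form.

Multiply left to right, reducing at each step:
  x · y⁵ = xy⁵
  (xy⁵) · x = y⁵
  (y⁵) · y⁴ = y⁹
  (y⁹) · x = xy⁹

Answer: xy⁹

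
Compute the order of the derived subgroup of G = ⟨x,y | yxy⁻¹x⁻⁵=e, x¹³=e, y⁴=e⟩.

G' = [G, G] is generated by all commutators. The generator-pair commutators are: [x, y] = x⁹.
The subgroup they normally generate is {e, x, x², x³, x⁴, x⁵, x⁶, x⁷, x⁸, x⁹, x¹⁰, x¹¹, x¹²}, of order 13.
Check: |G/G'| = 52/13 = 4 is the order of the abelianisation.

Answer: 13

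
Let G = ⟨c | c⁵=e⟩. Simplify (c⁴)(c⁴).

Compute (c⁴) · (c⁴) by multiplying left to right and reducing via the relations at each step:
  (c⁴) · c⁴ = c³

Answer: c³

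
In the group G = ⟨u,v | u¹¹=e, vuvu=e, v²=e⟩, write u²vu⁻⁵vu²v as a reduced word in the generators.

Multiply left to right, reducing at each step:
  (u²) · v = u²v
  (u²v) · u⁻⁵ = u⁷v
  (u⁷v) · v = u⁷
  (u⁷) · u² = u⁹
  (u⁹) · v = u⁹v

Answer: u⁹v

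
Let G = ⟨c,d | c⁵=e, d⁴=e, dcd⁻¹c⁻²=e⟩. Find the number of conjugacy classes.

The conjugacy classes (representative and size) are:
  [e] (size 1), [c⁴] (size 4), [c²d] (size 5), [d²] (size 5), [c³d³] (size 5).
Class equation: 1 + 4 + 5 + 5 + 5 = 20 = |G|. So G has 5 conjugacy classes.

Answer: 5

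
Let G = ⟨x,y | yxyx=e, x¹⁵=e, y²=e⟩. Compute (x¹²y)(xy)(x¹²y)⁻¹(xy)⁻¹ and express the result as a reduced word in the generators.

[(x¹²y), (xy)] = (x¹²y)·(xy)·(x¹²y)⁻¹·(xy)⁻¹.
  (x¹²y) · (xy) = x¹¹
  (x¹¹) · (x¹²y) = x⁸y
  (x⁸y) · (xy) = x⁷

Answer: x⁷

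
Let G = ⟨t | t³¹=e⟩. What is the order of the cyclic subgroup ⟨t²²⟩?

|⟨t²²⟩| equals the order of t²². Compute successive powers until reaching e:
  (t²²)¹ = t²², (t²²)² = t¹³, (t²²)³ = t⁴, (t²²)⁴ = t²⁶, (t²²)⁵ = t¹⁷, (t²²)⁶ = t⁸, (t²²)⁷ = t³⁰, (t²²)⁸ = t²¹, (t²²)⁹ = t¹², (t²²)¹⁰ = t³, (t²²)¹¹ = t²⁵, (t²²)¹² = t¹⁶, (t²²)¹³ = t⁷, (t²²)¹⁴ = t²⁹, (t²²)¹⁵ = t²⁰, (t²²)¹⁶ = t¹¹, (t²²)¹⁷ = t², (t²²)¹⁸ = t²⁴, (t²²)¹⁹ = t¹⁵, (t²²)²⁰ = t⁶, (t²²)²¹ = t²⁸, (t²²)²² = t¹⁹, (t²²)²³ = t¹⁰, (t²²)²⁴ = t, (t²²)²⁵ = t²³, (t²²)²⁶ = t¹⁴, (t²²)²⁷ = t⁵, (t²²)²⁸ = t²⁷, (t²²)²⁹ = t¹⁸, (t²²)³⁰ = t⁹, (t²²)³¹ = e.
The smallest positive k with (t²²)ᵏ = e is 31, so |⟨t²²⟩| = 31.

Answer: 31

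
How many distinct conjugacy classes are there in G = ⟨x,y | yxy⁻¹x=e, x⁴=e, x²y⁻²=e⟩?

The conjugacy classes (representative and size) are:
  [e] (size 1), [x³] (size 2), [x²] (size 1), [y⁻¹] (size 2), [xy] (size 2).
Class equation: 1 + 2 + 1 + 2 + 2 = 8 = |G|. So G has 5 conjugacy classes.

Answer: 5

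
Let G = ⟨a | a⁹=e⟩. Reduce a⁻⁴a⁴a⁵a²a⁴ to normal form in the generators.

Multiply left to right, reducing at each step:
  (a⁵) · a⁴ = e
  e · a⁵ = a⁵
  (a⁵) · a² = a⁷
  (a⁷) · a⁴ = a²

Answer: a²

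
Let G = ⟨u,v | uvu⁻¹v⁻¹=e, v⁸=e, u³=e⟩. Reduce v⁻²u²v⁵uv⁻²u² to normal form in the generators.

Multiply left to right, reducing at each step:
  (v⁶) · u² = u²v⁶
  (u²v⁶) · v⁵ = u²v³
  (u²v³) · u = v³
  (v³) · v⁻² = v
  v · u² = u²v

Answer: u²v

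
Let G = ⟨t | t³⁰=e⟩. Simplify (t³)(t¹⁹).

Compute (t³) · (t¹⁹) by multiplying left to right and reducing via the relations at each step:
  (t³) · t¹⁹ = t²²

Answer: t²²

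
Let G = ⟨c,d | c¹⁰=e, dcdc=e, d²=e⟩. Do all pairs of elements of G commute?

c·d = cd but d·c = c⁹d, so c·d ≠ d·c and G is not abelian.

Answer: No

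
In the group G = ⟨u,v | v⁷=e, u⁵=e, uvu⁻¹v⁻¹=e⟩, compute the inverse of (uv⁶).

The order of (uv⁶) is 35 (smallest k with (uv⁶)ᵏ = e), so (uv⁶)⁻¹ = (uv⁶)³⁴ = u⁴v.
Check: (uv⁶) · (u⁴v) → (uv⁶) · u⁴ = v⁶;   (v⁶) · v = e, giving e as required.

Answer: u⁴v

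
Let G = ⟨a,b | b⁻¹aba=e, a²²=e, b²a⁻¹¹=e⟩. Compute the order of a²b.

Compute successive powers until reaching e:
  (a²b)¹ = a²b, (a²b)² = a¹¹, (a²b)³ = a²b⁻¹, (a²b)⁴ = e.
The smallest positive k with (a²b)ᵏ = e is 4.

Answer: 4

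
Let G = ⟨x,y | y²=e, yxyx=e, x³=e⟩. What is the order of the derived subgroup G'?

G' = [G, G] is generated by all commutators. The generator-pair commutators are: [x, y] = x².
The subgroup they normally generate is {e, x, x²}, of order 3.
Check: |G/G'| = 6/3 = 2 is the order of the abelianisation.

Answer: 3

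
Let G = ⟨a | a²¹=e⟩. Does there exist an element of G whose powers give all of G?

|G| = 21. The element a has order 21 (its powers give 21 distinct elements), so ⟨a⟩ = G and G is cyclic.

Answer: Yes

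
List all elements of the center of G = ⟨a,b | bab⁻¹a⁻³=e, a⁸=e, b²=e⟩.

An element z ∈ Z(G) iff z commutes with every generator.
For example a⁴ is central: (a⁴)·a = a⁵ = a·(a⁴); (a⁴)·b = a⁴b = b·(a⁴).
Whereas a ∉ Z(G) since a·b = ab ≠ a³b = b·a.
Checking each of the 16 elements this way gives Z(G) = {e, a⁴}, of order 2.

Answer: {e, a⁴}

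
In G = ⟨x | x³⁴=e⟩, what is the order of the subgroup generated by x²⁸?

|⟨x²⁸⟩| equals the order of x²⁸. Compute successive powers until reaching e:
  (x²⁸)¹ = x²⁸, (x²⁸)² = x²², (x²⁸)³ = x¹⁶, (x²⁸)⁴ = x¹⁰, (x²⁸)⁵ = x⁴, (x²⁸)⁶ = x³², (x²⁸)⁷ = x²⁶, (x²⁸)⁸ = x²⁰, (x²⁸)⁹ = x¹⁴, (x²⁸)¹⁰ = x⁸, (x²⁸)¹¹ = x², (x²⁸)¹² = x³⁰, (x²⁸)¹³ = x²⁴, (x²⁸)¹⁴ = x¹⁸, (x²⁸)¹⁵ = x¹², (x²⁸)¹⁶ = x⁶, (x²⁸)¹⁷ = e.
The smallest positive k with (x²⁸)ᵏ = e is 17, so |⟨x²⁸⟩| = 17.

Answer: 17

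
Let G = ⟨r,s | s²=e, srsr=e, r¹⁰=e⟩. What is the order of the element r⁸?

Compute successive powers until reaching e:
  (r⁸)¹ = r⁸, (r⁸)² = r⁶, (r⁸)³ = r⁴, (r⁸)⁴ = r², (r⁸)⁵ = e.
The smallest positive k with (r⁸)ᵏ = e is 5.

Answer: 5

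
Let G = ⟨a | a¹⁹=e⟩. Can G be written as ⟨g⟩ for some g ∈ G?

|G| = 19. The element a has order 19 (its powers give 19 distinct elements), so ⟨a⟩ = G and G is cyclic.

Answer: Yes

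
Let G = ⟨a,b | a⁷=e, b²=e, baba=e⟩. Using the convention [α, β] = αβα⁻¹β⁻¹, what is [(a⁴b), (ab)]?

[(a⁴b), (ab)] = (a⁴b)·(ab)·(a⁴b)⁻¹·(ab)⁻¹.
  (a⁴b) · (ab) = a³
  (a³) · (a⁴b) = b
  b · (ab) = a⁶

Answer: a⁶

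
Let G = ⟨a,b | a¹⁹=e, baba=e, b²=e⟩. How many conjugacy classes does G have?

The conjugacy classes (representative and size) are:
  [e] (size 1), [a¹⁸] (size 2), [a²] (size 2), [a¹⁶] (size 2), [a⁴] (size 2), [a¹⁴] (size 2), [a¹³] (size 2), [a¹²] (size 2), [a⁸] (size 2), [a⁹] (size 2), [b] (size 19).
Class equation: 1 + 2 + 2 + 2 + 2 + 2 + 2 + 2 + 2 + 2 + 19 = 38 = |G|. So G has 11 conjugacy classes.

Answer: 11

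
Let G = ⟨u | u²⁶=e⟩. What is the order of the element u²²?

Compute successive powers until reaching e:
  (u²²)¹ = u²², (u²²)² = u¹⁸, (u²²)³ = u¹⁴, (u²²)⁴ = u¹⁰, (u²²)⁵ = u⁶, (u²²)⁶ = u², (u²²)⁷ = u²⁴, (u²²)⁸ = u²⁰, (u²²)⁹ = u¹⁶, (u²²)¹⁰ = u¹², (u²²)¹¹ = u⁸, (u²²)¹² = u⁴, (u²²)¹³ = e.
The smallest positive k with (u²²)ᵏ = e is 13.

Answer: 13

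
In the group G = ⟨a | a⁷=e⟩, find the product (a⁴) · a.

Compute (a⁴) · a by multiplying left to right and reducing via the relations at each step:
  (a⁴) · a = a⁵

Answer: a⁵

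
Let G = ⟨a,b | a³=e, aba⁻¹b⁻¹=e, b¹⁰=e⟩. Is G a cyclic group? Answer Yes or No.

|G| = 30. The element ab has order 30 (its powers give 30 distinct elements), so ⟨ab⟩ = G and G is cyclic.

Answer: Yes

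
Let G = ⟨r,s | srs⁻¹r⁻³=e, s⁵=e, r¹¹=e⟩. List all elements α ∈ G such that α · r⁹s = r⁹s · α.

⟨r⁹s⟩ ⊆ C_G(r⁹s) since powers of r⁹s commute with r⁹s; so |C_G(r⁹s)| ≥ |⟨r⁹s⟩| = 5.
By orbit–stabilizer, |C_G(r⁹s)| = |G| / |conj. class of r⁹s| = 55 / 11 = 5.
The 5 elements commuting with r⁹s are {e, r³s², r⁹s, r⁷s³, r⁸s⁴}.

Answer: {e, r³s², r⁹s, r⁷s³, r⁸s⁴}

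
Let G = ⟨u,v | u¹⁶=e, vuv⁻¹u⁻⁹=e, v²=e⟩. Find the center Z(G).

An element z ∈ Z(G) iff z commutes with every generator.
For example u² is central: (u²)·u = u³ = u·(u²); (u²)·v = u²v = v·(u²).
Whereas u ∉ Z(G) since u·v = uv ≠ u⁹v = v·u.
Checking each of the 32 elements this way gives Z(G) = {e, u², u⁴, u⁶, u⁸, u¹⁰, u¹², u¹⁴}, of order 8.

Answer: {e, u², u⁴, u⁶, u⁸, u¹⁰, u¹², u¹⁴}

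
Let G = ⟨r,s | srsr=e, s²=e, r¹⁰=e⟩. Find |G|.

Enumerate words in the generators, reducing via the relations: the distinct elements are
  {e, r, s, rs, r², r³, r⁴, r⁵, r⁶, r⁷, r⁸, r⁹, r²s, r³s, r⁴s, r⁵s, r⁶s, r⁷s, r⁸s, r⁹s}.
No further products give new elements, so |G| = 20.

Answer: 20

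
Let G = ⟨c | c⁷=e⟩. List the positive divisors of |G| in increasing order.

|G| = 7 = 7. By Lagrange's theorem the order of any subgroup divides 7; the divisors of 7 are 1, 7.

Answer: 1, 7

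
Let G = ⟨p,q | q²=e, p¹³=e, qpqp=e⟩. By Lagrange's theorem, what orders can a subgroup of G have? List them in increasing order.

|G| = 26 = 2 · 13. By Lagrange's theorem the order of any subgroup divides 26; the divisors of 26 are 1, 2, 13, 26.

Answer: 1, 2, 13, 26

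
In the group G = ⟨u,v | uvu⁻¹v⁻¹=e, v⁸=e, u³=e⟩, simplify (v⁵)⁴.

Compute successive powers of (v⁵), reducing at each step:
  (v⁵)²: (v⁵) · v⁵ = v²
  (v⁵)³: (v²) · v⁵ = v⁷
  (v⁵)⁴: (v⁷) · v⁵ = v⁴

Answer: v⁴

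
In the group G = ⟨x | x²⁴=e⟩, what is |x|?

Compute successive powers until reaching e:
  x¹ = x, x² = x², x³ = x³, x⁴ = x⁴, x⁵ = x⁵, x⁶ = x⁶, x⁷ = x⁷, x⁸ = x⁸, x⁹ = x⁹, x¹⁰ = x¹⁰, x¹¹ = x¹¹, x¹² = x¹², x¹³ = x¹³, x¹⁴ = x¹⁴, x¹⁵ = x¹⁵, x¹⁶ = x¹⁶, x¹⁷ = x¹⁷, x¹⁸ = x¹⁸, x¹⁹ = x¹⁹, x²⁰ = x²⁰, x²¹ = x²¹, x²² = x²², x²³ = x²³, x²⁴ = e.
The smallest positive k with xᵏ = e is 24.

Answer: 24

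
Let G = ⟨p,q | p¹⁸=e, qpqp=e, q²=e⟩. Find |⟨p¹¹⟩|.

|⟨p¹¹⟩| equals the order of p¹¹. Compute successive powers until reaching e:
  (p¹¹)¹ = p¹¹, (p¹¹)² = p⁴, (p¹¹)³ = p¹⁵, (p¹¹)⁴ = p⁸, (p¹¹)⁵ = p, (p¹¹)⁶ = p¹², (p¹¹)⁷ = p⁵, (p¹¹)⁸ = p¹⁶, (p¹¹)⁹ = p⁹, (p¹¹)¹⁰ = p², (p¹¹)¹¹ = p¹³, (p¹¹)¹² = p⁶, (p¹¹)¹³ = p¹⁷, (p¹¹)¹⁴ = p¹⁰, (p¹¹)¹⁵ = p³, (p¹¹)¹⁶ = p¹⁴, (p¹¹)¹⁷ = p⁷, (p¹¹)¹⁸ = e.
The smallest positive k with (p¹¹)ᵏ = e is 18, so |⟨p¹¹⟩| = 18.

Answer: 18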